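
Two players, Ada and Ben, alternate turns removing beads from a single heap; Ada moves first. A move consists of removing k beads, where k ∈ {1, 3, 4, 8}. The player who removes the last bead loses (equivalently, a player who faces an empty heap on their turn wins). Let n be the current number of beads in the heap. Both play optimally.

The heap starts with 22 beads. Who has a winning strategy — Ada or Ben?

Work bottom-up. With no move the player to move wins. Otherwise the position is W if at least one move leads to an L position for the opponent, and L if every move leads to a W.
n=0: no move; the opponent has just taken the last bead and therefore loses → W
n=1: →0(W) only, which is W, so L
n=2: →1(L), so W
n=3: →2(W), 0(W) — all W, so L
n=4: →3(L), so W
n=5: →1(L), so W
n=6: →3(L), so W
n=7: →3(L), so W
n=8: →7(W), 5(W), 4(W), 0(W) — all W, so L
n=9: →8(L), so W
n=10: →9(W), 7(W), 6(W), 2(W) — all W, so L
n=11: →10(L), so W
n=12: →8(L), so W
n=13: →10(L), so W
n=14: →10(L), so W
n=15: →14(W), 12(W), 11(W), 7(W) — all W, so L
n=16: →15(L), so W
n=17: →16(W), 14(W), 13(W), 9(W) — all W, so L
n=18: →17(L), so W
n=19: →15(L), so W
n=20: →17(L), so W
n=21: →17(L), so W
n=22: →21(W), 19(W), 18(W), 14(W) — all W, so L
Every move from 22 reaches a W position, so the mover loses.

Ben wins.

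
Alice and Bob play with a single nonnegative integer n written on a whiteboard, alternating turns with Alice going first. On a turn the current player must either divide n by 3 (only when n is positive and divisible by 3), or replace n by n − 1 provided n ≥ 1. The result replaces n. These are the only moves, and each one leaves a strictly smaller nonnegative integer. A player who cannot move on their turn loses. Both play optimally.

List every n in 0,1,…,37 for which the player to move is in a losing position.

Build the W/L table. Terminal = L. A non-terminal position is W if it has a move to some L; otherwise it is L.
n=0: no move → L
n=1: can move to 0, which is L ⇒ W
n=2: the only move is to 1(W), a W ⇒ L
n=3: can move to 2, which is L ⇒ W
n=4: the only move is to 3(W), a W ⇒ L
n=5: can move to 4, which is L ⇒ W
n=6: can move to 2, which is L ⇒ W
n=7: the only move is to 6(W), a W ⇒ L
n=8: can move to 7, which is L ⇒ W
n=9: moves to 3(W), 8(W); every one is W ⇒ L
n=10: can move to 9, which is L ⇒ W
n=11: the only move is to 10(W), a W ⇒ L
n=12: can move to 4, which is L ⇒ W
n=13: the only move is to 12(W), a W ⇒ L
n=14: can move to 13, which is L ⇒ W
n=15: moves to 5(W), 14(W); every one is W ⇒ L
n=16: can move to 15, which is L ⇒ W
n=17: the only move is to 16(W), a W ⇒ L
n=18: can move to 17, which is L ⇒ W
n=19: the only move is to 18(W), a W ⇒ L
n=20: can move to 19, which is L ⇒ W
n=21: can move to 7, which is L ⇒ W
n=22: the only move is to 21(W), a W ⇒ L
n=23: can move to 22, which is L ⇒ W
n=24: moves to 8(W), 23(W); every one is W ⇒ L
n=25: can move to 24, which is L ⇒ W
n=26: the only move is to 25(W), a W ⇒ L
n=27: can move to 9, which is L ⇒ W
n=28: the only move is to 27(W), a W ⇒ L
n=29: can move to 28, which is L ⇒ W
n=30: moves to 10(W), 29(W); every one is W ⇒ L
n=31: can move to 30, which is L ⇒ W
n=32: the only move is to 31(W), a W ⇒ L
n=33: can move to 11, which is L ⇒ W
n=34: the only move is to 33(W), a W ⇒ L
n=35: can move to 34, which is L ⇒ W
n=36: moves to 12(W), 35(W); every one is W ⇒ L
n=37: can move to 36, which is L ⇒ W
The losing starting values of n are exactly the entries labelled L in this table (18 of them).

0, 2, 4, 7, 9, 11, 13, 15, 17, 19, 22, 24, 26, 28, 30, 32, 34, 36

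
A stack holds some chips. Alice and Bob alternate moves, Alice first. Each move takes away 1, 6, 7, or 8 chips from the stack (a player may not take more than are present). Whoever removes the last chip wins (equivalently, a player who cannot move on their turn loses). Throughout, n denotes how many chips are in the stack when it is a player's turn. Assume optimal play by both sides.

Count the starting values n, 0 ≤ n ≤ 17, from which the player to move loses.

Compute win/loss labels from the base case upward. A position with no move is L. Any other position is W if it can reach an L in one move, else L.
n=0: no move → L
n=1: W (go to 0, an L position)
n=2: L (sole option 1(W) is W)
n=3: W (go to 2, an L position)
n=4: L (sole option 3(W) is W)
n=5: W (go to 4, an L position)
n=6: W (go to 0, an L position)
n=7: W (go to 0, an L position)
n=8: W (go to 2, an L position)
n=9: W (go to 2, an L position)
n=10: W (go to 4, an L position)
n=11: W (go to 4, an L position)
n=12: W (go to 4, an L position)
n=13: L (options 12(W), 7(W), 6(W), 5(W) are all W)
n=14: W (go to 13, an L position)
n=15: L (options 14(W), 9(W), 8(W), 7(W) are all W)
n=16: W (go to 15, an L position)
n=17: L (options 16(W), 11(W), 10(W), 9(W) are all W)
L entries with 0 ≤ n ≤ 17: n = 0, 2, 4, 13, 15, 17; that makes 6.

6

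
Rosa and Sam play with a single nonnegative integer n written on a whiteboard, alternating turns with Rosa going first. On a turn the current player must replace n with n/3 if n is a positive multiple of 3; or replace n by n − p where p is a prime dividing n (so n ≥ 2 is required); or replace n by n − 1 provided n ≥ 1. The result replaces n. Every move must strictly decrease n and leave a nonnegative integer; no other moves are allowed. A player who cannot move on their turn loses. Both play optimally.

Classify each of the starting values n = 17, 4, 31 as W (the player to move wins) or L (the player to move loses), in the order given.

Compute win/loss labels from the base case upward. A position with no move is L. Any other position is W if it can reach an L in one move, else L.
n=0: no move → L
n=1: can move to 0, which is L ⇒ W
n=2: can move to 0, which is L ⇒ W
n=3: can move to 0, which is L ⇒ W
n=4: moves to 2(W), 3(W); every one is W ⇒ L
n=5: can move to 0, which is L ⇒ W
n=6: can move to 4, which is L ⇒ W
n=7: can move to 0, which is L ⇒ W
n=8: moves to 6(W), 7(W); every one is W ⇒ L
n=9: can move to 8, which is L ⇒ W
n=10: can move to 8, which is L ⇒ W
n=11: can move to 0, which is L ⇒ W
n=12: can move to 4, which is L ⇒ W
n=13: can move to 0, which is L ⇒ W
n=14: moves to 7(W), 12(W), 13(W); every one is W ⇒ L
n=15: can move to 14, which is L ⇒ W
n=16: can move to 14, which is L ⇒ W
n=17: can move to 0, which is L ⇒ W
n=18: moves to 6(W), 15(W), 16(W), 17(W); every one is W ⇒ L
n=19: can move to 0, which is L ⇒ W
n=20: can move to 18, which is L ⇒ W
n=21: can move to 14, which is L ⇒ W
n=22: moves to 11(W), 20(W), 21(W); every one is W ⇒ L
n=23: can move to 0, which is L ⇒ W
n=24: can move to 8, which is L ⇒ W
n=25: moves to 20(W), 24(W); every one is W ⇒ L
n=26: can move to 25, which is L ⇒ W
n=27: moves to 9(W), 24(W), 26(W); every one is W ⇒ L
n=28: can move to 27, which is L ⇒ W
n=29: can move to 0, which is L ⇒ W
n=30: can move to 25, which is L ⇒ W
n=31: can move to 0, which is L ⇒ W

17: W, 4: L, 31: W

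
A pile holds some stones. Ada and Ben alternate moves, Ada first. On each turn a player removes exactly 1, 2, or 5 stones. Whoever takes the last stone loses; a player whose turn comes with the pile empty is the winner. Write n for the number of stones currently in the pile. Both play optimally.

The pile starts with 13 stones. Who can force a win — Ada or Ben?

Work bottom-up. With no move the player to move wins. Otherwise the position is W if at least one move leads to an L position for the opponent, and L if every move leads to a W.
n=0: no move; the opponent has just taken the last stone and therefore loses → W
n=1: L (sole option 0(W) is W)
n=2: W (go to 1, an L position)
n=3: W (go to 1, an L position)
n=4: L (options 3(W), 2(W) are all W)
n=5: W (go to 4, an L position)
n=6: W (go to 4, an L position)
n=7: L (options 6(W), 5(W), 2(W) are all W)
n=8: W (go to 7, an L position)
n=9: W (go to 7, an L position)
n=10: L (options 9(W), 8(W), 5(W) are all W)
n=11: W (go to 10, an L position)
n=12: W (go to 10, an L position)
n=13: L (options 12(W), 11(W), 8(W) are all W)
Every move from 13 reaches a W position, so the mover loses.

Ben wins.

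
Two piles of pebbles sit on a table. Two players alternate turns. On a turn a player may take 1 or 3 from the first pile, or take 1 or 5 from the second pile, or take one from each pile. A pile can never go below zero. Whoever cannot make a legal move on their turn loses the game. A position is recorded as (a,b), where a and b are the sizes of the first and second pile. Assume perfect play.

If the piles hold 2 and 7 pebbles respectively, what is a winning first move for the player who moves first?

Compute win/loss labels from the base case upward. A position with no move is L. Any other position is W if it can reach an L in one move, else L.
No move ever increases a pile, so every position that can arise here has a ≤ 2 and b ≤ 7; it is enough to label the cells with 0 ≤ a ≤ 2 and 0 ≤ b ≤ 7.
Every move lowers a or b (never raises either), so fill the grid row by row in increasing a, and left to right within a row: each cell's successors are then already labelled.
      b=0  b=1  b=2  b=3  b=4  b=5  b=6  b=7
a=0:    L    W    L    W    L    W    L    W
a=1:    W    W    W    W    W    W    W    W
a=2:    L    W    L    W    L    W    L    W
Cells with no legal move (terminal, hence L): (0,0).
The remaining L cells, each justified by listing all of its moves:
(0,2): the only move is to (0,1)(W), a W ⇒ L
(0,4): the only move is to (0,3)(W), a W ⇒ L
(0,6): moves to (0,5)(W), (0,1)(W); every one is W ⇒ L
(2,0): the only move is to (1,0)(W), a W ⇒ L
(2,2): moves to (1,2)(W), (2,1)(W), (1,1)(W); every one is W ⇒ L
(2,4): moves to (1,4)(W), (2,3)(W), (1,3)(W); every one is W ⇒ L
(2,6): moves to (1,6)(W), (2,5)(W), (2,1)(W), (1,5)(W); every one is W ⇒ L
Every other cell has at least one move into one of the L cells above, so it is W.
From (2,7), the L positions reachable in one move are: (2,6), (2,2). Any move reaching one of these is winning.

Move to (2,6).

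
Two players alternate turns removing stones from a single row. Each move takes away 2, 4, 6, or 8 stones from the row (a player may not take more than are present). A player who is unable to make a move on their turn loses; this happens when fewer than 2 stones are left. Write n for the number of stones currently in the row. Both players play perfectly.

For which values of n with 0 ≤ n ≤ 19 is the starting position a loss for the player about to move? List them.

0, 1, 10, 11

Compute win/loss labels from the base case upward. A position with no move is L. Any other position is W if it can reach an L in one move, else L.
n=0: no move → L
n=1: no move → L
n=2: →0(L), so W
n=3: →1(L), so W
n=4: →0(L), so W
n=5: →1(L), so W
n=6: →0(L), so W
n=7: →1(L), so W
n=8: →0(L), so W
n=9: →1(L), so W
n=10: →8(W), 6(W), 4(W), 2(W) — all W, so L
n=11: →9(W), 7(W), 5(W), 3(W) — all W, so L
n=12: →10(L), so W
n=13: →11(L), so W
n=14: →10(L), so W
n=15: →11(L), so W
n=16: →10(L), so W
n=17: →11(L), so W
n=18: →10(L), so W
n=19: →11(L), so W
Reading off the rows marked L gives the requested list; there are 4 such values of n.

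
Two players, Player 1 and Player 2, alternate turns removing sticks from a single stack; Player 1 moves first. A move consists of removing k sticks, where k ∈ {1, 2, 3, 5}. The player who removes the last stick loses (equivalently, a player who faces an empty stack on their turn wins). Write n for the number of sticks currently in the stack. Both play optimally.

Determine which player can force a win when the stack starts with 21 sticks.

Player 2 wins.

Work bottom-up. With no move the player to move wins. Otherwise the position is W if at least one move leads to an L position for the opponent, and L if every move leads to a W.
n=0: no move; the opponent has just taken the last stick and therefore loses → W
n=1: only reaches 0(W), which is W → L
n=2: reaches L-position 1 → W
n=3: reaches L-position 1 → W
n=4: reaches L-position 1 → W
n=5: only reaches 4(W), 3(W), 2(W), 0(W), all W → L
n=6: reaches L-position 5 → W
n=7: reaches L-position 5 → W
n=8: reaches L-position 5 → W
n=9: only reaches 8(W), 7(W), 6(W), 4(W), all W → L
n=10: reaches L-position 9 → W
n=11: reaches L-position 9 → W
n=12: reaches L-position 9 → W
n=13: only reaches 12(W), 11(W), 10(W), 8(W), all W → L
n=14: reaches L-position 13 → W
n=15: reaches L-position 13 → W
n=16: reaches L-position 13 → W
n=17: only reaches 16(W), 15(W), 14(W), 12(W), all W → L
n=18: reaches L-position 17 → W
n=19: reaches L-position 17 → W
n=20: reaches L-position 17 → W
n=21: only reaches 20(W), 19(W), 18(W), 16(W), all W → L
Every move from 21 reaches a W position, so the mover loses.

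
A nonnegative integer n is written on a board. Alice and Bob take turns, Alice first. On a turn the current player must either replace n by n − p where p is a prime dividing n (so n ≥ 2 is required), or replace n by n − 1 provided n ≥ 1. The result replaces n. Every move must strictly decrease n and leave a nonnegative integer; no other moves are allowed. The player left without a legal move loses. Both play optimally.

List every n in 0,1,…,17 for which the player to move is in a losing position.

Use the standard recursion: the mover loses at a terminal position; elsewhere, the mover wins exactly when some move hands the opponent an L position.
n=0: no move → L
n=1: can move to 0, which is L ⇒ W
n=2: can move to 0, which is L ⇒ W
n=3: can move to 0, which is L ⇒ W
n=4: moves to 2(W), 3(W); every one is W ⇒ L
n=5: can move to 0, which is L ⇒ W
n=6: can move to 4, which is L ⇒ W
n=7: can move to 0, which is L ⇒ W
n=8: moves to 6(W), 7(W); every one is W ⇒ L
n=9: can move to 8, which is L ⇒ W
n=10: can move to 8, which is L ⇒ W
n=11: can move to 0, which is L ⇒ W
n=12: moves to 9(W), 10(W), 11(W); every one is W ⇒ L
n=13: can move to 0, which is L ⇒ W
n=14: can move to 12, which is L ⇒ W
n=15: can move to 12, which is L ⇒ W
n=16: moves to 14(W), 15(W); every one is W ⇒ L
n=17: can move to 0, which is L ⇒ W
Reading off the rows marked L gives the requested list; there are 5 such values of n.

0, 4, 8, 12, 16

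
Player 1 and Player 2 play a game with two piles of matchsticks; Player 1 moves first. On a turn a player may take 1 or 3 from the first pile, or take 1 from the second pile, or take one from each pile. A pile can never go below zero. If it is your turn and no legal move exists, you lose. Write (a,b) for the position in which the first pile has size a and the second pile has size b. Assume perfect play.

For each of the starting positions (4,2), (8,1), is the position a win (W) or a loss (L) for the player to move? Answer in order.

Compute win/loss labels from the base case upward. A position with no move is L. Any other position is W if it can reach an L in one move, else L.
No move ever increases a pile, so every position that can arise here has a ≤ 8 and b ≤ 2; it is enough to label the cells with 0 ≤ a ≤ 8 and 0 ≤ b ≤ 2.
Every move lowers a or b (never raises either), so fill the grid row by row in increasing a, and left to right within a row: each cell's successors are then already labelled.
      b=0  b=1  b=2
a=0:    L    W    L
a=1:    W    W    W
a=2:    L    W    L
a=3:    W    W    W
a=4:    L    W    L
a=5:    W    W    W
a=6:    L    W    L
a=7:    W    W    W
a=8:    L    W    L
Cells with no legal move (terminal, hence L): (0,0).
The remaining L cells, each justified by listing all of its moves:
(0,2): the only move is to (0,1)(W), a W ⇒ L
(2,0): the only move is to (1,0)(W), a W ⇒ L
(2,2): moves to (1,2)(W), (2,1)(W), (1,1)(W); every one is W ⇒ L
(4,0): moves to (3,0)(W), (1,0)(W); every one is W ⇒ L
(4,2): moves to (3,2)(W), (1,2)(W), (4,1)(W), (3,1)(W); every one is W ⇒ L
(6,0): moves to (5,0)(W), (3,0)(W); every one is W ⇒ L
(6,2): moves to (5,2)(W), (3,2)(W), (6,1)(W), (5,1)(W); every one is W ⇒ L
(8,0): moves to (7,0)(W), (5,0)(W); every one is W ⇒ L
(8,2): moves to (7,2)(W), (5,2)(W), (8,1)(W), (7,1)(W); every one is W ⇒ L
Every other cell has at least one move into one of the L cells above, so it is W.
(4,2): one of the L cells justified above, so L
(8,1): the move to (8,0) reaches an L cell, so W

(4,2): L, (8,1): W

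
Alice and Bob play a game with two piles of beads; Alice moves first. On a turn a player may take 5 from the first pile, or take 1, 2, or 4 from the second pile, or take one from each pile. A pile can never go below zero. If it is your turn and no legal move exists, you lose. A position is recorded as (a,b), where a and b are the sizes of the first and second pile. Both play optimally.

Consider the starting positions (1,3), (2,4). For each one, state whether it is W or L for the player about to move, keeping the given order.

Classify positions by backward induction: terminal positions (no move available) are L. From any other position, the mover wins iff some move reaches an L.
No move ever increases a pile, so every position that can arise here has a ≤ 2 and b ≤ 4; it is enough to label the cells with 0 ≤ a ≤ 2 and 0 ≤ b ≤ 4.
Every move lowers a or b (never raises either), so fill the grid row by row in increasing a, and left to right within a row: each cell's successors are then already labelled.
      b=0  b=1  b=2  b=3  b=4
a=0:    L    W    W    L    W
a=1:    L    W    W    L    W
a=2:    L    W    W    L    W
Cells with no legal move (terminal, hence L): (0,0), (1,0), (2,0).
The remaining L cells, each justified by listing all of its moves:
(0,3): moves to (0,2)(W), (0,1)(W); every one is W ⇒ L
(1,3): moves to (1,2)(W), (1,1)(W), (0,2)(W); every one is W ⇒ L
(2,3): moves to (2,2)(W), (2,1)(W), (1,2)(W); every one is W ⇒ L
Every other cell has at least one move into one of the L cells above, so it is W.
(1,3): one of the L cells justified above, so L
(2,4): the move to (2,3) reaches an L cell, so W

(1,3): L, (2,4): W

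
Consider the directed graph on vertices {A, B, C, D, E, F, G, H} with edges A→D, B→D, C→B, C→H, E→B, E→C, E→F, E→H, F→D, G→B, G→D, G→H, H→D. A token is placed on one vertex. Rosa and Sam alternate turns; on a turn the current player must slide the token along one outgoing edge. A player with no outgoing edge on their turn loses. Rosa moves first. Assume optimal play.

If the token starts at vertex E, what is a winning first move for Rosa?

Compute win/loss labels from the base case upward. A position with no move is L. Any other position is W if it can reach an L in one move, else L.
Every edge goes from a vertex to one that appears earlier in the order D, H, B, F, G, C, E, A, so processing vertices in that order labels each vertex after all of its successors.
D: no outgoing edge → L
H: →D(L), so W
B: →D(L), so W
F: →D(L), so W
G: →D(L), so W
C: →B(W), H(W) — all W, so L
E: →C(L), so W
A: →D(L), so W
From E, the L positions reachable in one move are: C.

Move to C.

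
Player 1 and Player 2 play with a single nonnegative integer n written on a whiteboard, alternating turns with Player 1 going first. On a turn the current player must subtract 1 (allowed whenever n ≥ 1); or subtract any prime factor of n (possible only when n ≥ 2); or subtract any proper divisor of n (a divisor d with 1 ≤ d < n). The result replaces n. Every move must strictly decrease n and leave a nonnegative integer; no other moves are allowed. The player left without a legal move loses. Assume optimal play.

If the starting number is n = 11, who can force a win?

Player 1 wins.

Label each position W (a win for the player to move) or L (a loss). A position with no legal move is L; any other position is W exactly when some move reaches an L, and L when every move reaches a W.
n=0: no move → L
n=1: reaches L-position 0 → W
n=2: reaches L-position 0 → W
n=3: reaches L-position 0 → W
n=4: only reaches 2(W), 3(W), all W → L
n=5: reaches L-position 0 → W
n=6: reaches L-position 4 → W
n=7: reaches L-position 0 → W
n=8: reaches L-position 4 → W
n=9: only reaches 6(W), 8(W), all W → L
n=10: reaches L-position 9 → W
n=11: reaches L-position 0 → W
The starting position 11 is W: Player 1 should move to 0, handing over an L position.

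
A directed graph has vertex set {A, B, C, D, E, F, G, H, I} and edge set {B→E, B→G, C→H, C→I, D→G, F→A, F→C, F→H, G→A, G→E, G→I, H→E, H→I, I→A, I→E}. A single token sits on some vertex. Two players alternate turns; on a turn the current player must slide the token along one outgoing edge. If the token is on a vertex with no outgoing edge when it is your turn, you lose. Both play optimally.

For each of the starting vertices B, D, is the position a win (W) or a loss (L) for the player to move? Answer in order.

Use the standard recursion: the mover loses at a terminal position; elsewhere, the mover wins exactly when some move hands the opponent an L position.
Every edge goes from a vertex to one that appears earlier in the order A, E, I, G, H, C, D, F, B, so processing vertices in that order labels each vertex after all of its successors.
A: no outgoing edge → L
E: no outgoing edge → L
I: →E(L), so W
G: →E(L), so W
H: →E(L), so W
C: →H(W), I(W) — all W, so L
D: →G(W) only, which is W, so L
F: →C(L), so W
B: →E(L), so W

B: W, D: L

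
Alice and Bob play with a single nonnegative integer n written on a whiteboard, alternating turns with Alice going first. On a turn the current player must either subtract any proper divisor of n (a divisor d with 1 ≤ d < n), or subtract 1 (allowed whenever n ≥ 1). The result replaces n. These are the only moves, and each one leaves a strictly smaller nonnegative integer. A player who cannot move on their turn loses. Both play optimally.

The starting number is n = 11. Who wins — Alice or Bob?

Classify positions by backward induction: terminal positions (no move available) are L. From any other position, the mover wins iff some move reaches an L.
n=0: no move → L
n=1: →0(L), so W
n=2: →1(W) only, which is W, so L
n=3: →2(L), so W
n=4: →2(L), so W
n=5: →4(W) only, which is W, so L
n=6: →5(L), so W
n=7: →6(W) only, which is W, so L
n=8: →7(L), so W
n=9: →6(W), 8(W) — all W, so L
n=10: →5(L), so W
n=11: →10(W) only, which is W, so L
The starting position 11 is L: whatever Alice does, the opponent receives a W position.

Bob wins.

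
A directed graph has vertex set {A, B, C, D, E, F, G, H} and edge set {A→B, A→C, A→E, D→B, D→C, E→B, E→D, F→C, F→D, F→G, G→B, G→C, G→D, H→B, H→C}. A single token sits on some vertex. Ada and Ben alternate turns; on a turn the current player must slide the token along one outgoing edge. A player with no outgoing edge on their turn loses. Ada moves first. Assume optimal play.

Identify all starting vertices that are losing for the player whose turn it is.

B, C

Label each position W (a win for the player to move) or L (a loss). A position with no legal move is L; any other position is W exactly when some move reaches an L, and L when every move reaches a W.
Every edge goes from a vertex to one that appears earlier in the order C, B, D, E, A, G, H, F, so processing vertices in that order labels each vertex after all of its successors.
C: no outgoing edge → L
B: no outgoing edge → L
D: can move to B, which is L ⇒ W
E: can move to B, which is L ⇒ W
A: can move to B, which is L ⇒ W
G: can move to B, which is L ⇒ W
H: can move to B, which is L ⇒ W
F: can move to C, which is L ⇒ W
The losing starting vertices are exactly the entries labelled L in this table (2 of them).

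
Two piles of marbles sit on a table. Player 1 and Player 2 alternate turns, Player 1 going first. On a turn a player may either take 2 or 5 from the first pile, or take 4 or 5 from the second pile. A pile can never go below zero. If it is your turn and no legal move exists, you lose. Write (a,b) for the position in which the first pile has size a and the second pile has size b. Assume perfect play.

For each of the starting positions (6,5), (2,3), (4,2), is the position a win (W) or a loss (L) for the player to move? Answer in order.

Label each position W (a win for the player to move) or L (a loss). A position with no legal move is L; any other position is W exactly when some move reaches an L, and L when every move reaches a W.
No move ever increases a pile, so every position that can arise here has a ≤ 6 and b ≤ 5; it is enough to label the cells with 0 ≤ a ≤ 6 and 0 ≤ b ≤ 5.
Every move lowers a or b (never raises either), so fill the grid row by row in increasing a, and left to right within a row: each cell's successors are then already labelled.
      b=0  b=1  b=2  b=3  b=4  b=5
a=0:    L    L    L    L    W    W
a=1:    L    L    L    L    W    W
a=2:    W    W    W    W    L    L
a=3:    W    W    W    W    L    L
a=4:    L    L    L    L    W    W
a=5:    W    W    W    W    W    W
a=6:    W    W    W    W    L    L
Cells with no legal move (terminal, hence L): (0,0), (0,1), (0,2), (0,3), (1,0), (1,1), (1,2), (1,3).
The remaining L cells, each justified by listing all of its moves:
(2,4): only reaches (0,4)(W), (2,0)(W), all W → L
(2,5): only reaches (0,5)(W), (2,1)(W), (2,0)(W), all W → L
(3,4): only reaches (1,4)(W), (3,0)(W), all W → L
(3,5): only reaches (1,5)(W), (3,1)(W), (3,0)(W), all W → L
(4,0): only reaches (2,0)(W), which is W → L
(4,1): only reaches (2,1)(W), which is W → L
(4,2): only reaches (2,2)(W), which is W → L
(4,3): only reaches (2,3)(W), which is W → L
(6,4): only reaches (4,4)(W), (1,4)(W), (6,0)(W), all W → L
(6,5): only reaches (4,5)(W), (1,5)(W), (6,1)(W), (6,0)(W), all W → L
Every other cell has at least one move into one of the L cells above, so it is W.
(6,5): one of the L cells justified above, so L
(2,3): the move to (0,3) reaches an L cell, so W
(4,2): one of the L cells justified above, so L

(6,5): L, (2,3): W, (4,2): L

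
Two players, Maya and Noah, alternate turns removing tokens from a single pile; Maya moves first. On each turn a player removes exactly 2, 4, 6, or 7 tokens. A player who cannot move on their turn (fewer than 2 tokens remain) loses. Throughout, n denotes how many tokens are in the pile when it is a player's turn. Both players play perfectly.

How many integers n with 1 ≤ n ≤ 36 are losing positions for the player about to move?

Label each position W (a win for the player to move) or L (a loss). A position with no legal move is L; any other position is W exactly when some move reaches an L, and L when every move reaches a W.
n=0: no move → L
n=1: no move → L
n=2: →0(L), so W
n=3: →1(L), so W
n=4: →0(L), so W
n=5: →1(L), so W
n=6: →0(L), so W
n=7: →1(L), so W
n=8: →1(L), so W
n=9: →7(W), 5(W), 3(W), 2(W) — all W, so L
n=10: →8(W), 6(W), 4(W), 3(W) — all W, so L
n=11: →9(L), so W
n=12: →10(L), so W
n=13: →9(L), so W
n=14: →10(L), so W
n=15: →9(L), so W
n=16: →10(L), so W
n=17: →10(L), so W
n=18: →16(W), 14(W), 12(W), 11(W) — all W, so L
n=19: →17(W), 15(W), 13(W), 12(W) — all W, so L
n=20: →18(L), so W
n=21: →19(L), so W
n=22: →18(L), so W
n=23: →19(L), so W
n=24: →18(L), so W
n=25: →19(L), so W
n=26: →19(L), so W
n=27: →25(W), 23(W), 21(W), 20(W) — all W, so L
n=28: →26(W), 24(W), 22(W), 21(W) — all W, so L
n=29: →27(L), so W
n=30: →28(L), so W
n=31: →27(L), so W
n=32: →28(L), so W
n=33: →27(L), so W
n=34: →28(L), so W
n=35: →28(L), so W
n=36: →34(W), 32(W), 30(W), 29(W) — all W, so L
L entries with 1 ≤ n ≤ 36 (n=0 is outside the asked range and is not counted): n = 1, 9, 10, 18, 19, 27, 28, 36; that makes 8.

8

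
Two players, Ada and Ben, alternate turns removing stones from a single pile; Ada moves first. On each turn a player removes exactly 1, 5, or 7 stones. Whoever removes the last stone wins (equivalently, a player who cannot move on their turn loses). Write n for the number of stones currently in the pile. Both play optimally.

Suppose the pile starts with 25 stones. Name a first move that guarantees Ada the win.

Build the W/L table. Terminal = L. A non-terminal position is W if it has a move to some L; otherwise it is L.
n=0: no move → L
n=1: →0(L), so W
n=2: →1(W) only, which is W, so L
n=3: →2(L), so W
n=4: →3(W) only, which is W, so L
n=5: →4(L), so W
n=6: →5(W), 1(W) — all W, so L
n=7: →6(L), so W
n=8: →7(W), 3(W), 1(W) — all W, so L
n=9: →8(L), so W
n=10: →9(W), 5(W), 3(W) — all W, so L
n=11: →10(L), so W
n=12: →11(W), 7(W), 5(W) — all W, so L
n=13: →12(L), so W
n=14: →13(W), 9(W), 7(W) — all W, so L
n=15: →14(L), so W
n=16: →15(W), 11(W), 9(W) — all W, so L
n=17: →16(L), so W
n=18: →17(W), 13(W), 11(W) — all W, so L
n=19: →18(L), so W
n=20: →19(W), 15(W), 13(W) — all W, so L
n=21: →20(L), so W
n=22: →21(W), 17(W), 15(W) — all W, so L
n=23: →22(L), so W
n=24: →23(W), 19(W), 17(W) — all W, so L
n=25: →24(L), so W
From 25, the L positions reachable in one move are: 24, 20, 18. Any move reaching one of these is winning.

Remove 1, leaving 24.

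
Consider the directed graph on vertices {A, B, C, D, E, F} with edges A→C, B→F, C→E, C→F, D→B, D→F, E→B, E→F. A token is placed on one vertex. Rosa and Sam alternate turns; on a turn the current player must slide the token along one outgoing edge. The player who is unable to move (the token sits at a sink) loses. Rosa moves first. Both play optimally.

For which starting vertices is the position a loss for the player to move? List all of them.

A, F

Positions with no move are L. A position that does have a move is losing for the player to move precisely when every available move leads to a winning position for the opponent. Fill in the labels:
Every edge goes from a vertex to one that appears earlier in the order F, B, E, D, C, A, so processing vertices in that order labels each vertex after all of its successors.
F: no outgoing edge → L
B: reaches L-position F → W
E: reaches L-position F → W
D: reaches L-position F → W
C: reaches L-position F → W
A: only reaches C(W), which is W → L
The losing starting vertices are exactly the entries labelled L in this table (2 of them).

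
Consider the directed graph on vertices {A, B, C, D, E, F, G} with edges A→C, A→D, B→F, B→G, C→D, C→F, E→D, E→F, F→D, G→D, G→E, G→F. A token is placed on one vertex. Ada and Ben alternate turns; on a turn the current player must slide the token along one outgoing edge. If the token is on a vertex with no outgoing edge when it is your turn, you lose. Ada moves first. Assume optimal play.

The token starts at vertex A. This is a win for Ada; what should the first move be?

Build the W/L table. Terminal = L. A non-terminal position is W if it has a move to some L; otherwise it is L.
Every edge goes from a vertex to one that appears earlier in the order D, F, C, E, G, A, B, so processing vertices in that order labels each vertex after all of its successors.
D: no outgoing edge → L
F: W (go to D, an L position)
C: W (go to D, an L position)
E: W (go to D, an L position)
G: W (go to D, an L position)
A: W (go to D, an L position)
B: L (options G(W), F(W) are all W)
From A, the L positions reachable in one move are: D.

Move to D.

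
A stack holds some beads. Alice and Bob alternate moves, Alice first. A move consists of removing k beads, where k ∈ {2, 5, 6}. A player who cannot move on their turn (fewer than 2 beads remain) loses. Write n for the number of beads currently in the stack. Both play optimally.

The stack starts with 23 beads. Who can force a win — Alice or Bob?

Compute win/loss labels from the base case upward. A position with no move is L. Any other position is W if it can reach an L in one move, else L.
n=0: no move → L
n=1: no move → L
n=2: →0(L), so W
n=3: →1(L), so W
n=4: →2(W) only, which is W, so L
n=5: →0(L), so W
n=6: →4(L), so W
n=7: →1(L), so W
n=8: →6(W), 3(W), 2(W) — all W, so L
n=9: →4(L), so W
n=10: →8(L), so W
n=11: →9(W), 6(W), 5(W) — all W, so L
n=12: →10(W), 7(W), 6(W) — all W, so L
n=13: →11(L), so W
n=14: →12(L), so W
n=15: →13(W), 10(W), 9(W) — all W, so L
n=16: →11(L), so W
n=17: →15(L), so W
n=18: →12(L), so W
n=19: →17(W), 14(W), 13(W) — all W, so L
n=20: →15(L), so W
n=21: →19(L), so W
n=22: →20(W), 17(W), 16(W) — all W, so L
n=23: →21(W), 18(W), 17(W) — all W, so L
Every move from 23 reaches a W position, so the mover loses.

Bob wins.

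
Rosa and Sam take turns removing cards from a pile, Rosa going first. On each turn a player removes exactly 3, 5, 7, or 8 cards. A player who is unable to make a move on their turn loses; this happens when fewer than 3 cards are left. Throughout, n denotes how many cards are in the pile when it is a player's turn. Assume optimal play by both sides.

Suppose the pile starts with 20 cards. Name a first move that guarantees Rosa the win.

Remove 7, leaving 13.

Label each position W (a win for the player to move) or L (a loss). A position with no legal move is L; any other position is W exactly when some move reaches an L, and L when every move reaches a W.
n=0: no move → L
n=1: no move → L
n=2: no move → L
n=3: →0(L), so W
n=4: →1(L), so W
n=5: →2(L), so W
n=6: →1(L), so W
n=7: →2(L), so W
n=8: →1(L), so W
n=9: →2(L), so W
n=10: →2(L), so W
n=11: →8(W), 6(W), 4(W), 3(W) — all W, so L
n=12: →9(W), 7(W), 5(W), 4(W) — all W, so L
n=13: →10(W), 8(W), 6(W), 5(W) — all W, so L
n=14: →11(L), so W
n=15: →12(L), so W
n=16: →13(L), so W
n=17: →12(L), so W
n=18: →13(L), so W
n=19: →12(L), so W
n=20: →13(L), so W
From 20, the L positions reachable in one move are: 13, 12. Any move reaching one of these is winning.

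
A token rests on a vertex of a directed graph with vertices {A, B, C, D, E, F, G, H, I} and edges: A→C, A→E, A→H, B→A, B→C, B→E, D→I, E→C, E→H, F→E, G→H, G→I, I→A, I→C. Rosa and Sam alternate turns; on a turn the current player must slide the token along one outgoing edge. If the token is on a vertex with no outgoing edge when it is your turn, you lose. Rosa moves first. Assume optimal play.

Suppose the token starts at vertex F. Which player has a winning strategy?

Classify positions by backward induction: terminal positions (no move available) are L. From any other position, the mover wins iff some move reaches an L.
Every edge goes from a vertex to one that appears earlier in the order H, C, E, A, I, D, B, G, F, so processing vertices in that order labels each vertex after all of its successors.
H: no outgoing edge → L
C: no outgoing edge → L
E: can move to C, which is L ⇒ W
A: can move to C, which is L ⇒ W
I: can move to C, which is L ⇒ W
D: the only move is to I(W), a W ⇒ L
B: can move to C, which is L ⇒ W
G: can move to H, which is L ⇒ W
F: the only move is to E(W), a W ⇒ L
The starting position F is L: whatever Rosa does, the opponent receives a W position.

Sam wins.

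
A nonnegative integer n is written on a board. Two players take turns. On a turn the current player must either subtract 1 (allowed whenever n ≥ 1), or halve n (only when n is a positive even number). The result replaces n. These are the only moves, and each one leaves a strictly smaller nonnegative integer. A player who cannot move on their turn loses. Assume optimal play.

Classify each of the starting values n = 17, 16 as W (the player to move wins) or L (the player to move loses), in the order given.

Positions with no move are L. A position that does have a move is losing for the player to move precisely when every available move leads to a winning position for the opponent. Fill in the labels:
n=0: no move → L
n=1: →0(L), so W
n=2: →1(W) only, which is W, so L
n=3: →2(L), so W
n=4: →2(L), so W
n=5: →4(W) only, which is W, so L
n=6: →5(L), so W
n=7: →6(W) only, which is W, so L
n=8: →7(L), so W
n=9: →8(W) only, which is W, so L
n=10: →5(L), so W
n=11: →10(W) only, which is W, so L
n=12: →11(L), so W
n=13: →12(W) only, which is W, so L
n=14: →7(L), so W
n=15: →14(W) only, which is W, so L
n=16: →15(L), so W
n=17: →16(W) only, which is W, so L

17: L, 16: W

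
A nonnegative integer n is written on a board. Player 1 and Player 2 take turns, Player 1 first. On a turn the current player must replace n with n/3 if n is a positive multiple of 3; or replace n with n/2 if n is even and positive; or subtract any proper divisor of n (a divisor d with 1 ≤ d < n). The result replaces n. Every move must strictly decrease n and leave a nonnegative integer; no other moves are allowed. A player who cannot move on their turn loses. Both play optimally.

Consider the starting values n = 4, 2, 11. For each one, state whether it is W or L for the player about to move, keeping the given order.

4: L, 2: W, 11: L

Build the W/L table. Terminal = L. A non-terminal position is W if it has a move to some L; otherwise it is L.
n=0: no move → L
n=1: no move → L
n=2: reaches L-position 1 → W
n=3: reaches L-position 1 → W
n=4: only reaches 2(W), 3(W), all W → L
n=5: reaches L-position 4 → W
n=6: reaches L-position 4 → W
n=7: only reaches 6(W), which is W → L
n=8: reaches L-position 4 → W
n=9: only reaches 3(W), 6(W), 8(W), all W → L
n=10: reaches L-position 9 → W
n=11: only reaches 10(W), which is W → L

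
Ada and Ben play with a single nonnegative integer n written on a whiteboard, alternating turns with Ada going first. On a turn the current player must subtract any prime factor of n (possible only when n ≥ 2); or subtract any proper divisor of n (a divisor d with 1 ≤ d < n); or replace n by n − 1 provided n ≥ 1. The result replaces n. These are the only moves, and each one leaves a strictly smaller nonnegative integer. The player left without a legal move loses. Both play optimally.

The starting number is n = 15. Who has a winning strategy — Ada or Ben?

Ada wins.

Positions with no move are L. A position that does have a move is losing for the player to move precisely when every available move leads to a winning position for the opponent. Fill in the labels:
n=0: no move → L
n=1: can move to 0, which is L ⇒ W
n=2: can move to 0, which is L ⇒ W
n=3: can move to 0, which is L ⇒ W
n=4: moves to 2(W), 3(W); every one is W ⇒ L
n=5: can move to 0, which is L ⇒ W
n=6: can move to 4, which is L ⇒ W
n=7: can move to 0, which is L ⇒ W
n=8: can move to 4, which is L ⇒ W
n=9: moves to 6(W), 8(W); every one is W ⇒ L
n=10: can move to 9, which is L ⇒ W
n=11: can move to 0, which is L ⇒ W
n=12: can move to 9, which is L ⇒ W
n=13: can move to 0, which is L ⇒ W
n=14: moves to 7(W), 12(W), 13(W); every one is W ⇒ L
n=15: can move to 14, which is L ⇒ W
The starting position 15 is W: Ada should move to 14, handing over an L position.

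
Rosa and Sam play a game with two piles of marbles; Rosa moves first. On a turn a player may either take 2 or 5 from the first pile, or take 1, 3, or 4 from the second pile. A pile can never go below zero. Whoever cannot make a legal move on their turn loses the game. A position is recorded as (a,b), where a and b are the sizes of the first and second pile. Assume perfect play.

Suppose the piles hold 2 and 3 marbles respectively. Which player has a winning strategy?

Sam wins.

Positions with no move are L. A position that does have a move is losing for the player to move precisely when every available move leads to a winning position for the opponent. Fill in the labels:
No move ever increases a pile, so every position that can arise here has a ≤ 2 and b ≤ 3; it is enough to label the cells with 0 ≤ a ≤ 2 and 0 ≤ b ≤ 3.
Every move lowers a or b (never raises either), so fill the grid row by row in increasing a, and left to right within a row: each cell's successors are then already labelled.
      b=0  b=1  b=2  b=3
a=0:    L    W    L    W
a=1:    L    W    L    W
a=2:    W    L    W    L
Cells with no legal move (terminal, hence L): (0,0), (1,0).
The remaining L cells, each justified by listing all of its moves:
(0,2): L (sole option (0,1)(W) is W)
(1,2): L (sole option (1,1)(W) is W)
(2,1): L (options (0,1)(W), (2,0)(W) are all W)
(2,3): L (options (0,3)(W), (2,2)(W), (2,0)(W) are all W)
Every other cell has at least one move into one of the L cells above, so it is W.
Every move from (2,3) reaches a W position, so the mover loses.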